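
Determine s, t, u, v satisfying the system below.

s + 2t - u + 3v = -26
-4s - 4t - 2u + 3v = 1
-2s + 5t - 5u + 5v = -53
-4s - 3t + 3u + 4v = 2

Forward elimination on [A|b]:
R2 <- R2 - (-4)*R1:  [    0     4    -6    15  -103 ]
R3 <- R3 - (-2)*R1:  [    0     9    -7    11  -105 ]
R4 <- R4 - (-4)*R1:  [    0     5    -1    16  -102 ]
R3 <- R3 - (9/4)*R2:  [     0      0   13/2  -91/4  507/4 ]
R4 <- R4 - (5/4)*R2:  [     0      0   13/2  -11/4  107/4 ]
R4 <- R4 - (1)*R3:  [    0     0     0    20  -100 ]
Row echelon form:
[ 1  2    -1      3  |    -26 ]
[ 0  4    -6     15  |   -103 ]
[ 0  0  13/2  -91/4  |  507/4 ]
[ 0  0     0     20  |   -100 ]
Back-substitution:
v = (-100) / 20 = -5
u = (507/4 - (-91/4)*(-5)) / (13/2) = 2
t = (-103 - (-6)*(2) - (15)*(-5)) / 4 = -4
s = (-26 - (2)*(-4) - (-1)*(2) - (3)*(-5)) / 1 = -1

(-1, -4, 2, -5)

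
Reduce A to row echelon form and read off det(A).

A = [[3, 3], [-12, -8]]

det(A) = 12

Forward elimination:
R2 <- R2 - (-4)*R1:  [ 0  4 ]
Upper-triangular form:
[ 3  3 ]
[ 0  4 ]
det(A) = (-1)^0 * (3) * (4) = 12  (0 row swaps -> sign +1)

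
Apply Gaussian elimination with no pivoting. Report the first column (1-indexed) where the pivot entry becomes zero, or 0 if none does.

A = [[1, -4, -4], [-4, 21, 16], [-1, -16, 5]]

first zero-pivot column = 0

Naive forward elimination:
R2 <- R2 - (-4)*R1:  [ 0  5  0 ]
R3 <- R3 - (-1)*R1:  [   0  -20    1 ]
R3 <- R3 - (-4)*R2:  [ 0  0  1 ]
All pivots nonzero; naive elimination completes without hitting a zero pivot.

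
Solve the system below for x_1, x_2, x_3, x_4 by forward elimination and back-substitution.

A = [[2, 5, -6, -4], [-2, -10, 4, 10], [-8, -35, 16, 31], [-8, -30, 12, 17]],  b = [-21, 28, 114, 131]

(-4, -5, 0, -3)

Forward elimination on [A|b]:
R2 <- R2 - (-1)*R1:  [  0  -5  -2   6   7 ]
R3 <- R3 - (-4)*R1:  [   0  -15   -8   15   30 ]
R4 <- R4 - (-4)*R1:  [   0  -10  -12    1   47 ]
R3 <- R3 - (3)*R2:  [  0   0  -2  -3   9 ]
R4 <- R4 - (2)*R2:  [   0    0   -8  -11   33 ]
R4 <- R4 - (4)*R3:  [  0   0   0   1  -3 ]
Row echelon form:
[ 2   5  -6  -4  |  -21 ]
[ 0  -5  -2   6  |    7 ]
[ 0   0  -2  -3  |    9 ]
[ 0   0   0   1  |   -3 ]
Back-substitution:
x_4 = (-3) / 1 = -3
x_3 = (9 - (-3)*(-3)) / -2 = 0
x_2 = (7 - (-2)*(0) - (6)*(-3)) / -5 = -5
x_1 = (-21 - (5)*(-5) - (-6)*(0) - (-4)*(-3)) / 2 = -4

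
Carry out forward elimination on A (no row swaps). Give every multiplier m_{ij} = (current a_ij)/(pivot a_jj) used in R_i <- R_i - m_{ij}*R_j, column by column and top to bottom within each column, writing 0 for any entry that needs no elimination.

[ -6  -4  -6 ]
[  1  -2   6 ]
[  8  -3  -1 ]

multipliers: -1/6, -4/3, 25/8

Forward elimination:
R2 <- R2 - (-1/6)*R1:  [    0  -8/3     5 ]
R3 <- R3 - (-4/3)*R1:  [     0  -25/3     -9 ]
R3 <- R3 - (25/8)*R2:  [      0       0  -197/8 ]
Multipliers (in order of application): m_{21} = -1/6, m_{31} = -4/3, m_{32} = 25/8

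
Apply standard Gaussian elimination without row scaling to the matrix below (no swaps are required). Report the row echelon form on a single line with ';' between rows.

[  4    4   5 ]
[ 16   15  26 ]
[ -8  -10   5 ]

Forward elimination:
R2 <- R2 - (4)*R1:  [  0  -1   6 ]
R3 <- R3 - (-2)*R1:  [  0  -2  15 ]
R3 <- R3 - (2)*R2:  [ 0  0  3 ]
Row echelon form:
[ 4   4  5 ]
[ 0  -1  6 ]
[ 0   0  3 ]

REF = [4 4 5; 0 -1 6; 0 0 3]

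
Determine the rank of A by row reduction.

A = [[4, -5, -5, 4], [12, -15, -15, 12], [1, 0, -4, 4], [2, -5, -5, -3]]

rank(A) = 3

Row reduction:
R2 <- R2 - (3)*R1:  [ 0  0  0  0 ]
R3 <- R3 - (1/4)*R1:  [     0    5/4  -11/4      3 ]
R4 <- R4 - (1/2)*R1:  [    0  -5/2  -5/2    -5 ]
R2 <-> R3   (pivot in column 2 was zero)
[ 4    -5     -5   4 ]
[ 0   5/4  -11/4   3 ]
[ 0     0      0   0 ]
[ 0  -5/2   -5/2  -5 ]
R4 <- R4 - (-2)*R2:  [  0   0  -8   1 ]
R3 <-> R4   (pivot in column 3 was zero)
[ 4   -5     -5  4 ]
[ 0  5/4  -11/4  3 ]
[ 0    0     -8  1 ]
[ 0    0      0  0 ]
Row echelon form:
[ 4   -5     -5  4 ]
[ 0  5/4  -11/4  3 ]
[ 0    0     -8  1 ]
[ 0    0      0  0 ]
Nonzero rows / pivot columns: 3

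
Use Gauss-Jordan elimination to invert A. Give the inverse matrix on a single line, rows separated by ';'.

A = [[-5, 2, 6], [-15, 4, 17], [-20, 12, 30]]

Gauss-Jordan on [A | I]:
R1 <- (1/-5)*R1:  [    1  -2/5  -6/5  |  -1/5     0     0 ]
R2 <- R2 - (-15)*R1:  [  0  -2  -1  |  -3   1   0 ]
R3 <- R3 - (-20)*R1:  [  0   4   6  |  -4   0   1 ]
R2 <- (1/-2)*R2:  [    0     1   1/2  |   3/2  -1/2     0 ]
R1 <- R1 - (-2/5)*R2:  [    1     0    -1  |   2/5  -1/5     0 ]
R3 <- R3 - (4)*R2:  [   0    0    4  |  -10    2    1 ]
R3 <- (1/4)*R3:  [    0     0     1  |  -5/2   1/2   1/4 ]
R1 <- R1 - (-1)*R3:  [      1       0       0  |  -21/10    3/10     1/4 ]
R2 <- R2 - (1/2)*R3:  [    0     1     0  |  11/4  -3/4  -1/8 ]
Right block of [I | A^{-1}] is the inverse:
[ -21/10  3/10   1/4 ]
[   11/4  -3/4  -1/8 ]
[   -5/2   1/2   1/4 ]

inverse = [-21/10 3/10 1/4; 11/4 -3/4 -1/8; -5/2 1/2 1/4]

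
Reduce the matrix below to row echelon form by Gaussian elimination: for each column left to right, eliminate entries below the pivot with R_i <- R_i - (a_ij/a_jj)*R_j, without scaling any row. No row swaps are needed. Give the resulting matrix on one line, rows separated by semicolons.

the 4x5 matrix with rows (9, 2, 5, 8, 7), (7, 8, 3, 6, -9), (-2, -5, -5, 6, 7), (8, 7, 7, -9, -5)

Forward elimination:
R2 <- R2 - (7/9)*R1:  [      0    58/9    -8/9    -2/9  -130/9 ]
R3 <- R3 - (-2/9)*R1:  [     0  -41/9  -35/9   70/9   77/9 ]
R4 <- R4 - (8/9)*R1:  [      0    47/9    23/9  -145/9  -101/9 ]
R3 <- R3 - (-41/58)*R2:  [       0        0  -131/29   221/29   -48/29 ]
R4 <- R4 - (47/58)*R2:  [       0        0    95/29  -462/29    14/29 ]
R4 <- R4 - (-95/131)*R3:  [         0          0          0  -1363/131    -94/131 ]
Row echelon form:
[ 9     2        5          8        7 ]
[ 0  58/9     -8/9       -2/9   -130/9 ]
[ 0     0  -131/29     221/29   -48/29 ]
[ 0     0        0  -1363/131  -94/131 ]

REF = [9 2 5 8 7; 0 58/9 -8/9 -2/9 -130/9; 0 0 -131/29 221/29 -48/29; 0 0 0 -1363/131 -94/131]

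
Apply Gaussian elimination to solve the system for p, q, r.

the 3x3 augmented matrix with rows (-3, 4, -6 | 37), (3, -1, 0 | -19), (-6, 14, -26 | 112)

(-5, 4, -1)

Forward elimination on [A|b]:
R2 <- R2 - (-1)*R1:  [  0   3  -6  18 ]
R3 <- R3 - (2)*R1:  [   0    6  -14   38 ]
R3 <- R3 - (2)*R2:  [  0   0  -2   2 ]
Row echelon form:
[ -3  4  -6  |  37 ]
[  0  3  -6  |  18 ]
[  0  0  -2  |   2 ]
Back-substitution:
r = (2) / -2 = -1
q = (18 - (-6)*(-1)) / 3 = 4
p = (37 - (4)*(4) - (-6)*(-1)) / -3 = -5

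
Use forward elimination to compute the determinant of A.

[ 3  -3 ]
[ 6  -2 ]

det(A) = 12

Forward elimination:
R2 <- R2 - (2)*R1:  [ 0  4 ]
Upper-triangular form:
[ 3  -3 ]
[ 0   4 ]
det(A) = (-1)^0 * (3) * (4) = 12  (0 row swaps -> sign +1)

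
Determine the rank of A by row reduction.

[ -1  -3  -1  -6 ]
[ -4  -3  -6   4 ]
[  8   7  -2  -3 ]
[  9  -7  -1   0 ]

rank(A) = 4

Row reduction:
R2 <- R2 - (4)*R1:  [  0   9  -2  28 ]
R3 <- R3 - (-8)*R1:  [   0  -17  -10  -51 ]
R4 <- R4 - (-9)*R1:  [   0  -34  -10  -54 ]
R3 <- R3 - (-17/9)*R2:  [      0       0  -124/9    17/9 ]
R4 <- R4 - (-34/9)*R2:  [      0       0  -158/9   466/9 ]
R4 <- R4 - (79/62)*R3:  [       0        0        0  3061/62 ]
Row echelon form:
[ -1  -3      -1       -6 ]
[  0   9      -2       28 ]
[  0   0  -124/9     17/9 ]
[  0   0       0  3061/62 ]
Nonzero rows / pivot columns: 4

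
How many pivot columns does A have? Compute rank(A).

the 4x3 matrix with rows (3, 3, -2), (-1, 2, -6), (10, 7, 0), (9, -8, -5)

rank(A) = 3

Row reduction:
R2 <- R2 - (-1/3)*R1:  [     0      3  -20/3 ]
R3 <- R3 - (10/3)*R1:  [    0    -3  20/3 ]
R4 <- R4 - (3)*R1:  [   0  -17    1 ]
R3 <- R3 - (-1)*R2:  [ 0  0  0 ]
R4 <- R4 - (-17/3)*R2:  [      0       0  -331/9 ]
R3 <-> R4   (pivot in column 3 was zero)
[ 3  3      -2 ]
[ 0  3   -20/3 ]
[ 0  0  -331/9 ]
[ 0  0       0 ]
Row echelon form:
[ 3  3      -2 ]
[ 0  3   -20/3 ]
[ 0  0  -331/9 ]
[ 0  0       0 ]
Nonzero rows / pivot columns: 3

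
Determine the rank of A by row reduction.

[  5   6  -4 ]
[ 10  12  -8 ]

rank(A) = 1

Row reduction:
R2 <- R2 - (2)*R1:  [ 0  0  0 ]
Row echelon form:
[ 5  6  -4 ]
[ 0  0   0 ]
Nonzero rows / pivot columns: 1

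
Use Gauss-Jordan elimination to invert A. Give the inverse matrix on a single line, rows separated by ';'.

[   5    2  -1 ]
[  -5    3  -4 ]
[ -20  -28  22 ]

inverse = [23/25 8/25 1/10; -19/5 -9/5 -1/2; -4 -2 -1/2]

Gauss-Jordan on [A | I]:
R1 <- (1/5)*R1:  [    1   2/5  -1/5  |   1/5     0     0 ]
R2 <- R2 - (-5)*R1:  [  0   5  -5  |   1   1   0 ]
R3 <- R3 - (-20)*R1:  [   0  -20   18  |    4    0    1 ]
R2 <- (1/5)*R2:  [   0    1   -1  |  1/5  1/5    0 ]
R1 <- R1 - (2/5)*R2:  [     1      0    1/5  |   3/25  -2/25      0 ]
R3 <- R3 - (-20)*R2:  [  0   0  -2  |   8   4   1 ]
R3 <- (1/-2)*R3:  [    0     0     1  |    -4    -2  -1/2 ]
R1 <- R1 - (1/5)*R3:  [     1      0      0  |  23/25   8/25   1/10 ]
R2 <- R2 - (-1)*R3:  [     0      1      0  |  -19/5   -9/5   -1/2 ]
Right block of [I | A^{-1}] is the inverse:
[ 23/25  8/25  1/10 ]
[ -19/5  -9/5  -1/2 ]
[    -4    -2  -1/2 ]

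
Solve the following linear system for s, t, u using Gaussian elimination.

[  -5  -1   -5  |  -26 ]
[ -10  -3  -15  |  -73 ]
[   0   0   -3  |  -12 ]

(1, 1, 4)

Forward elimination on [A|b]:
R2 <- R2 - (2)*R1:  [   0   -1   -5  -21 ]
Row echelon form:
[ -5  -1  -5  |  -26 ]
[  0  -1  -5  |  -21 ]
[  0   0  -3  |  -12 ]
Back-substitution:
u = (-12) / -3 = 4
t = (-21 - (-5)*(4)) / -1 = 1
s = (-26 - (-1)*(1) - (-5)*(4)) / -5 = 1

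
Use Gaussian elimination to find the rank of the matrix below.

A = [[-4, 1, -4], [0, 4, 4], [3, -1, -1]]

Row reduction:
R3 <- R3 - (-3/4)*R1:  [    0  -1/4    -4 ]
R3 <- R3 - (-1/16)*R2:  [     0      0  -15/4 ]
Row echelon form:
[ -4  1     -4 ]
[  0  4      4 ]
[  0  0  -15/4 ]
Nonzero rows / pivot columns: 3

rank(A) = 3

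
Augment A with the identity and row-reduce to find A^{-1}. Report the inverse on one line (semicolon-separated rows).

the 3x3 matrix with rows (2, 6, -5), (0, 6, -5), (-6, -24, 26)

Gauss-Jordan on [A | I]:
R1 <- (1/2)*R1:  [    1     3  -5/2  |   1/2     0     0 ]
R3 <- R3 - (-6)*R1:  [  0  -6  11  |   3   0   1 ]
R2 <- (1/6)*R2:  [    0     1  -5/6  |     0   1/6     0 ]
R1 <- R1 - (3)*R2:  [    1     0     0  |   1/2  -1/2     0 ]
R3 <- R3 - (-6)*R2:  [ 0  0  6  |  3  1  1 ]
R3 <- (1/6)*R3:  [   0    0    1  |  1/2  1/6  1/6 ]
R2 <- R2 - (-5/6)*R3:  [     0      1      0  |   5/12  11/36   5/36 ]
Right block of [I | A^{-1}] is the inverse:
[  1/2   -1/2     0 ]
[ 5/12  11/36  5/36 ]
[  1/2    1/6   1/6 ]

inverse = [1/2 -1/2 0; 5/12 11/36 5/36; 1/2 1/6 1/6]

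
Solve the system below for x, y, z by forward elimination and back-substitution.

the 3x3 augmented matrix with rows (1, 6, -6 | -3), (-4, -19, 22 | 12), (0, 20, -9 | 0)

(-3, 0, 0)

Forward elimination on [A|b]:
R2 <- R2 - (-4)*R1:  [  0   5  -2   0 ]
R3 <- R3 - (4)*R2:  [  0   0  -1   0 ]
Row echelon form:
[ 1  6  -6  |  -3 ]
[ 0  5  -2  |   0 ]
[ 0  0  -1  |   0 ]
Back-substitution:
z = (0) / -1 = 0
y = (0 - (-2)*(0)) / 5 = 0
x = (-3 - (6)*(0) - (-6)*(0)) / 1 = -3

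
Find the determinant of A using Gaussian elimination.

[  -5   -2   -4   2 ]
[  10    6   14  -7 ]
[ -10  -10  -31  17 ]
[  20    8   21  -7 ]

Forward elimination:
R2 <- R2 - (-2)*R1:  [  0   2   6  -3 ]
R3 <- R3 - (2)*R1:  [   0   -6  -23   13 ]
R4 <- R4 - (-4)*R1:  [ 0  0  5  1 ]
R3 <- R3 - (-3)*R2:  [  0   0  -5   4 ]
R4 <- R4 - (-1)*R3:  [ 0  0  0  5 ]
Upper-triangular form:
[ -5  -2  -4   2 ]
[  0   2   6  -3 ]
[  0   0  -5   4 ]
[  0   0   0   5 ]
det(A) = (-1)^0 * (-5) * (2) * (-5) * (5) = 250  (0 row swaps -> sign +1)

det(A) = 250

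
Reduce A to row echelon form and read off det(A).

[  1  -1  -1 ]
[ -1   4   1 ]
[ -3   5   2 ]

det(A) = -3

Forward elimination:
R2 <- R2 - (-1)*R1:  [ 0  3  0 ]
R3 <- R3 - (-3)*R1:  [  0   2  -1 ]
R3 <- R3 - (2/3)*R2:  [  0   0  -1 ]
Upper-triangular form:
[ 1  -1  -1 ]
[ 0   3   0 ]
[ 0   0  -1 ]
det(A) = (-1)^0 * (1) * (3) * (-1) = -3  (0 row swaps -> sign +1)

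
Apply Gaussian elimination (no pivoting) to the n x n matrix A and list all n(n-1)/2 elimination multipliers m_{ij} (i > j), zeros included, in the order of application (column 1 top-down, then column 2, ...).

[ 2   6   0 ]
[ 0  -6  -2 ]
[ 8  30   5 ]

Forward elimination:
R2: entry in column 1 is already 0 -> m_{21} = 0 (no row operation needed)
R3 <- R3 - (4)*R1:  [ 0  6  5 ]
R3 <- R3 - (-1)*R2:  [ 0  0  3 ]
Multipliers (in order of application): m_{21} = 0, m_{31} = 4, m_{32} = -1

multipliers: 0, 4, -1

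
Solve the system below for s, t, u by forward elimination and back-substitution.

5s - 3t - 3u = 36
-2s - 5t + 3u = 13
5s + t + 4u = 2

(3, -5, -2)

Forward elimination on [A|b]:
R2 <- R2 - (-2/5)*R1:  [     0  -31/5    9/5  137/5 ]
R3 <- R3 - (1)*R1:  [   0    4    7  -34 ]
R3 <- R3 - (-20/31)*R2:  [       0        0   253/31  -506/31 ]
Row echelon form:
[ 5     -3      -3  |       36 ]
[ 0  -31/5     9/5  |    137/5 ]
[ 0      0  253/31  |  -506/31 ]
Back-substitution:
u = (-506/31) / (253/31) = -2
t = (137/5 - (9/5)*(-2)) / (-31/5) = -5
s = (36 - (-3)*(-5) - (-3)*(-2)) / 5 = 3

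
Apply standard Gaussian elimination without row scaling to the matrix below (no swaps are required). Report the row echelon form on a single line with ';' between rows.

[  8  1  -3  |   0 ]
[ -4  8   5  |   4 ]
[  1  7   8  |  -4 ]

Forward elimination:
R2 <- R2 - (-1/2)*R1:  [    0  17/2   7/2     4 ]
R3 <- R3 - (1/8)*R1:  [    0  55/8  67/8    -4 ]
R3 <- R3 - (55/68)*R2:  [       0        0   377/68  -123/17 ]
Row echelon form:
[ 8     1      -3  |        0 ]
[ 0  17/2     7/2  |        4 ]
[ 0     0  377/68  |  -123/17 ]

REF = [8 1 -3 0; 0 17/2 7/2 4; 0 0 377/68 -123/17]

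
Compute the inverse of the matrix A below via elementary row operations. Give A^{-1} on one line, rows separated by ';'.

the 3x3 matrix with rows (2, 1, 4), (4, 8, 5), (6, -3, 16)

inverse = [143/12 -7/3 -9/4; -17/6 2/3 1/2; -5 1 1]

Gauss-Jordan on [A | I]:
R1 <- (1/2)*R1:  [   1  1/2    2  |  1/2    0    0 ]
R2 <- R2 - (4)*R1:  [  0   6  -3  |  -2   1   0 ]
R3 <- R3 - (6)*R1:  [  0  -6   4  |  -3   0   1 ]
R2 <- (1/6)*R2:  [    0     1  -1/2  |  -1/3   1/6     0 ]
R1 <- R1 - (1/2)*R2:  [     1      0    9/4  |    2/3  -1/12      0 ]
R3 <- R3 - (-6)*R2:  [  0   0   1  |  -5   1   1 ]
R1 <- R1 - (9/4)*R3:  [      1       0       0  |  143/12    -7/3    -9/4 ]
R2 <- R2 - (-1/2)*R3:  [     0      1      0  |  -17/6    2/3    1/2 ]
Right block of [I | A^{-1}] is the inverse:
[ 143/12  -7/3  -9/4 ]
[  -17/6   2/3   1/2 ]
[     -5     1     1 ]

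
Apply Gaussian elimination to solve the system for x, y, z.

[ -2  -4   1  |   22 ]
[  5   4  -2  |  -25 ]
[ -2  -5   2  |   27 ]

Forward elimination on [A|b]:
R2 <- R2 - (-5/2)*R1:  [   0   -6  1/2   30 ]
R3 <- R3 - (1)*R1:  [  0  -1   1   5 ]
R3 <- R3 - (1/6)*R2:  [     0      0  11/12      0 ]
Row echelon form:
[ -2  -4      1  |  22 ]
[  0  -6    1/2  |  30 ]
[  0   0  11/12  |   0 ]
Back-substitution:
z = (0) / (11/12) = 0
y = (30 - (1/2)*(0)) / -6 = -5
x = (22 - (-4)*(-5) - (1)*(0)) / -2 = -1

(-1, -5, 0)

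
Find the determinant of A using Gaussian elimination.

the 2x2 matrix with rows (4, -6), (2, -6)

det(A) = -12

Forward elimination:
R2 <- R2 - (1/2)*R1:  [  0  -3 ]
Upper-triangular form:
[ 4  -6 ]
[ 0  -3 ]
det(A) = (-1)^0 * (4) * (-3) = -12  (0 row swaps -> sign +1)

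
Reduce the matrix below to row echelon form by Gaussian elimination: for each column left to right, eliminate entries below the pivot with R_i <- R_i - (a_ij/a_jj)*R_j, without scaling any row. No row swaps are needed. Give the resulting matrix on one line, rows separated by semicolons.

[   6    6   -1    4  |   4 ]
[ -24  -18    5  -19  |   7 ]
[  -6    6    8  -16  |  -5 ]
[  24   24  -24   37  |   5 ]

REF = [6 6 -1 4 4; 0 6 1 -3 23; 0 0 5 -6 -47; 0 0 0 -3 -199]

Forward elimination:
R2 <- R2 - (-4)*R1:  [  0   6   1  -3  23 ]
R3 <- R3 - (-1)*R1:  [   0   12    7  -12   -1 ]
R4 <- R4 - (4)*R1:  [   0    0  -20   21  -11 ]
R3 <- R3 - (2)*R2:  [   0    0    5   -6  -47 ]
R4 <- R4 - (-4)*R3:  [    0     0     0    -3  -199 ]
Row echelon form:
[ 6  6  -1   4  |     4 ]
[ 0  6   1  -3  |    23 ]
[ 0  0   5  -6  |   -47 ]
[ 0  0   0  -3  |  -199 ]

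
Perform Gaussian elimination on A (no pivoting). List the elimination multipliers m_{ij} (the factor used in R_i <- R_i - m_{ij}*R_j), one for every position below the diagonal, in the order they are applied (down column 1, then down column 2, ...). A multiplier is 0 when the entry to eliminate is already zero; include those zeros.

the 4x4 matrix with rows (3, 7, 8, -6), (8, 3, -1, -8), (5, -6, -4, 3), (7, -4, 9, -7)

Forward elimination:
R2 <- R2 - (8/3)*R1:  [     0  -47/3  -67/3      8 ]
R3 <- R3 - (5/3)*R1:  [     0  -53/3  -52/3     13 ]
R4 <- R4 - (7/3)*R1:  [     0  -61/3  -29/3      7 ]
R3 <- R3 - (53/47)*R2:  [      0       0  369/47  187/47 ]
R4 <- R4 - (61/47)*R2:  [       0        0   908/47  -159/47 ]
R4 <- R4 - (908/369)*R3:  [         0          0          0  -4861/369 ]
Multipliers (in order of application): m_{21} = 8/3, m_{31} = 5/3, m_{41} = 7/3, m_{32} = 53/47, m_{42} = 61/47, m_{43} = 908/369

multipliers: 8/3, 5/3, 7/3, 53/47, 61/47, 908/369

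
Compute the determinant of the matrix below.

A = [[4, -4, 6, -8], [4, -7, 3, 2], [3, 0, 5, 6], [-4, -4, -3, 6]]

Forward elimination:
R2 <- R2 - (1)*R1:  [  0  -3  -3  10 ]
R3 <- R3 - (3/4)*R1:  [   0    3  1/2   12 ]
R4 <- R4 - (-1)*R1:  [  0  -8   3  -2 ]
R3 <- R3 - (-1)*R2:  [    0     0  -5/2    22 ]
R4 <- R4 - (8/3)*R2:  [     0      0     11  -86/3 ]
R4 <- R4 - (-22/5)*R3:  [       0        0        0  1022/15 ]
Upper-triangular form:
[ 4  -4     6       -8 ]
[ 0  -3    -3       10 ]
[ 0   0  -5/2       22 ]
[ 0   0     0  1022/15 ]
det(A) = (-1)^0 * (4) * (-3) * (-5/2) * (1022/15) = 2044  (0 row swaps -> sign +1)

det(A) = 2044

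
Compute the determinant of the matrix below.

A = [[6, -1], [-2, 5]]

det(A) = 28

Forward elimination:
R2 <- R2 - (-1/3)*R1:  [    0  14/3 ]
Upper-triangular form:
[ 6    -1 ]
[ 0  14/3 ]
det(A) = (-1)^0 * (6) * (14/3) = 28  (0 row swaps -> sign +1)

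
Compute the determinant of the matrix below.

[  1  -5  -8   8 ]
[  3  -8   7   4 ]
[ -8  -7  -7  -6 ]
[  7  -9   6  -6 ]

det(A) = -16584

Forward elimination:
R2 <- R2 - (3)*R1:  [   0    7   31  -20 ]
R3 <- R3 - (-8)*R1:  [   0  -47  -71   58 ]
R4 <- R4 - (7)*R1:  [   0   26   62  -62 ]
R3 <- R3 - (-47/7)*R2:  [      0       0   960/7  -534/7 ]
R4 <- R4 - (26/7)*R2:  [      0       0  -372/7    86/7 ]
R4 <- R4 - (-31/80)*R3:  [       0        0        0  -691/40 ]
Upper-triangular form:
[ 1  -5     -8        8 ]
[ 0   7     31      -20 ]
[ 0   0  960/7   -534/7 ]
[ 0   0      0  -691/40 ]
det(A) = (-1)^0 * (1) * (7) * (960/7) * (-691/40) = -16584  (0 row swaps -> sign +1)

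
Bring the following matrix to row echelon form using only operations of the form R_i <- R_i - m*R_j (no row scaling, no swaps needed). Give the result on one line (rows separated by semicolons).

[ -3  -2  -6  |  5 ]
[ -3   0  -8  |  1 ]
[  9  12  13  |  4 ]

REF = [-3 -2 -6 5; 0 2 -2 -4; 0 0 1 31]

Forward elimination:
R2 <- R2 - (1)*R1:  [  0   2  -2  -4 ]
R3 <- R3 - (-3)*R1:  [  0   6  -5  19 ]
R3 <- R3 - (3)*R2:  [  0   0   1  31 ]
Row echelon form:
[ -3  -2  -6  |   5 ]
[  0   2  -2  |  -4 ]
[  0   0   1  |  31 ]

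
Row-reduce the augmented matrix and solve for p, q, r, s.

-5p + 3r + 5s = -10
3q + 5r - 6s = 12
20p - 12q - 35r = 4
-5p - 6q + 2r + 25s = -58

(-1, -2, 0, -3)

Forward elimination on [A|b]:
R3 <- R3 - (-4)*R1:  [   0  -12  -23   20  -36 ]
R4 <- R4 - (1)*R1:  [   0   -6   -1   20  -48 ]
R3 <- R3 - (-4)*R2:  [  0   0  -3  -4  12 ]
R4 <- R4 - (-2)*R2:  [   0    0    9    8  -24 ]
R4 <- R4 - (-3)*R3:  [  0   0   0  -4  12 ]
Row echelon form:
[ -5  0   3   5  |  -10 ]
[  0  3   5  -6  |   12 ]
[  0  0  -3  -4  |   12 ]
[  0  0   0  -4  |   12 ]
Back-substitution:
s = (12) / -4 = -3
r = (12 - (-4)*(-3)) / -3 = 0
q = (12 - (5)*(0) - (-6)*(-3)) / 3 = -2
p = (-10 - (3)*(0) - (5)*(-3)) / -5 = -1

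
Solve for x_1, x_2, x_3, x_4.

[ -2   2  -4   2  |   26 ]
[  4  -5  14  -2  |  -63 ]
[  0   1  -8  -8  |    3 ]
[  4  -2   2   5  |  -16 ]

Forward elimination on [A|b]:
R2 <- R2 - (-2)*R1:  [   0   -1    6    2  -11 ]
R4 <- R4 - (-2)*R1:  [  0   2  -6   9  36 ]
R3 <- R3 - (-1)*R2:  [  0   0  -2  -6  -8 ]
R4 <- R4 - (-2)*R2:  [  0   0   6  13  14 ]
R4 <- R4 - (-3)*R3:  [   0    0    0   -5  -10 ]
Row echelon form:
[ -2   2  -4   2  |   26 ]
[  0  -1   6   2  |  -11 ]
[  0   0  -2  -6  |   -8 ]
[  0   0   0  -5  |  -10 ]
Back-substitution:
x_4 = (-10) / -5 = 2
x_3 = (-8 - (-6)*(2)) / -2 = -2
x_2 = (-11 - (6)*(-2) - (2)*(2)) / -1 = 3
x_1 = (26 - (2)*(3) - (-4)*(-2) - (2)*(2)) / -2 = -4

(-4, 3, -2, 2)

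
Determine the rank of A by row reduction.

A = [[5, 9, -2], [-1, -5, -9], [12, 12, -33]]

Row reduction:
R2 <- R2 - (-1/5)*R1:  [     0  -16/5  -47/5 ]
R3 <- R3 - (12/5)*R1:  [      0   -48/5  -141/5 ]
R3 <- R3 - (3)*R2:  [ 0  0  0 ]
Row echelon form:
[ 5      9     -2 ]
[ 0  -16/5  -47/5 ]
[ 0      0      0 ]
Nonzero rows / pivot columns: 2

rank(A) = 2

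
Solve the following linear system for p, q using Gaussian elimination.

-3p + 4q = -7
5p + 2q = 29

Forward elimination on [A|b]:
R2 <- R2 - (-5/3)*R1:  [    0  26/3  52/3 ]
Row echelon form:
[ -3     4  |    -7 ]
[  0  26/3  |  52/3 ]
Back-substitution:
q = (52/3) / (26/3) = 2
p = (-7 - (4)*(2)) / -3 = 5

(5, 2)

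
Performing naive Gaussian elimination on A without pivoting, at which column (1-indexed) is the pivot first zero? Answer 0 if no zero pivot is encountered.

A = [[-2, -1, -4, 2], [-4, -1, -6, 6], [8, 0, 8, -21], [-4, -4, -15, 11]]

first zero-pivot column = 3

Naive forward elimination:
R2 <- R2 - (2)*R1:  [ 0  1  2  2 ]
R3 <- R3 - (-4)*R1:  [   0   -4   -8  -13 ]
R4 <- R4 - (2)*R1:  [  0  -2  -7   7 ]
R3 <- R3 - (-4)*R2:  [  0   0   0  -5 ]
R4 <- R4 - (-2)*R2:  [  0   0  -3  11 ]
Matrix at this point:
[ -2  -1  -4   2 ]
[  0   1   2   2 ]
[  0   0   0  -5 ]
[  0   0  -3  11 ]
Pivot entry (3,3) is zero but row 4 has -3 in column 3 -> naive elimination stops; a row interchange (e.g. R3 <-> R4) would be required here.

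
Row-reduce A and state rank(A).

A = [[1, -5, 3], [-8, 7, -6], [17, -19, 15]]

rank(A) = 2

Row reduction:
R2 <- R2 - (-8)*R1:  [   0  -33   18 ]
R3 <- R3 - (17)*R1:  [   0   66  -36 ]
R3 <- R3 - (-2)*R2:  [ 0  0  0 ]
Row echelon form:
[ 1   -5   3 ]
[ 0  -33  18 ]
[ 0    0   0 ]
Nonzero rows / pivot columns: 2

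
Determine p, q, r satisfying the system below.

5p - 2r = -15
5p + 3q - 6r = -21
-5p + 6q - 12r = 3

Forward elimination on [A|b]:
R2 <- R2 - (1)*R1:  [  0   3  -4  -6 ]
R3 <- R3 - (-1)*R1:  [   0    6  -14  -12 ]
R3 <- R3 - (2)*R2:  [  0   0  -6   0 ]
Row echelon form:
[ 5  0  -2  |  -15 ]
[ 0  3  -4  |   -6 ]
[ 0  0  -6  |    0 ]
Back-substitution:
r = (0) / -6 = 0
q = (-6 - (-4)*(0)) / 3 = -2
p = (-15 - (-2)*(0)) / 5 = -3

(-3, -2, 0)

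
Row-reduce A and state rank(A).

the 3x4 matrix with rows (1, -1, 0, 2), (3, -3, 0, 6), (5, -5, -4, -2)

Row reduction:
R2 <- R2 - (3)*R1:  [ 0  0  0  0 ]
R3 <- R3 - (5)*R1:  [   0    0   -4  -12 ]
R2 <-> R3   (pivot in column 3 was zero)
[ 1  -1   0    2 ]
[ 0   0  -4  -12 ]
[ 0   0   0    0 ]
Row echelon form:
[ 1  -1   0    2 ]
[ 0   0  -4  -12 ]
[ 0   0   0    0 ]
Nonzero rows / pivot columns: 2

rank(A) = 2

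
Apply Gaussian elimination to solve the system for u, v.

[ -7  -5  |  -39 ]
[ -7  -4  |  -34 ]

Forward elimination on [A|b]:
R2 <- R2 - (1)*R1:  [ 0  1  5 ]
Row echelon form:
[ -7  -5  |  -39 ]
[  0   1  |    5 ]
Back-substitution:
v = (5) / 1 = 5
u = (-39 - (-5)*(5)) / -7 = 2

(2, 5)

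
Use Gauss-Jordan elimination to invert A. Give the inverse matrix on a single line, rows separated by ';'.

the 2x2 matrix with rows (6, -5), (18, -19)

inverse = [19/24 -5/24; 3/4 -1/4]

Gauss-Jordan on [A | I]:
R1 <- (1/6)*R1:  [    1  -5/6  |   1/6     0 ]
R2 <- R2 - (18)*R1:  [  0  -4  |  -3   1 ]
R2 <- (1/-4)*R2:  [    0     1  |   3/4  -1/4 ]
R1 <- R1 - (-5/6)*R2:  [     1      0  |  19/24  -5/24 ]
Right block of [I | A^{-1}] is the inverse:
[ 19/24  -5/24 ]
[   3/4   -1/4 ]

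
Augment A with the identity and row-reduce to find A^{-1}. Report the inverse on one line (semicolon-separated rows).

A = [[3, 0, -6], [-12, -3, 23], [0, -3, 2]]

Gauss-Jordan on [A | I]:
R1 <- (1/3)*R1:  [   1    0   -2  |  1/3    0    0 ]
R2 <- R2 - (-12)*R1:  [  0  -3  -1  |   4   1   0 ]
R2 <- (1/-3)*R2:  [    0     1   1/3  |  -4/3  -1/3     0 ]
R3 <- R3 - (-3)*R2:  [  0   0   3  |  -4  -1   1 ]
R3 <- (1/3)*R3:  [    0     0     1  |  -4/3  -1/3   1/3 ]
R1 <- R1 - (-2)*R3:  [    1     0     0  |  -7/3  -2/3   2/3 ]
R2 <- R2 - (1/3)*R3:  [    0     1     0  |  -8/9  -2/9  -1/9 ]
Right block of [I | A^{-1}] is the inverse:
[ -7/3  -2/3   2/3 ]
[ -8/9  -2/9  -1/9 ]
[ -4/3  -1/3   1/3 ]

inverse = [-7/3 -2/3 2/3; -8/9 -2/9 -1/9; -4/3 -1/3 1/3]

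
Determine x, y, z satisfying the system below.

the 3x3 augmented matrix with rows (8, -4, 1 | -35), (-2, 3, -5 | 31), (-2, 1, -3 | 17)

Forward elimination on [A|b]:
R2 <- R2 - (-1/4)*R1:  [     0      2  -19/4   89/4 ]
R3 <- R3 - (-1/4)*R1:  [     0      0  -11/4   33/4 ]
Row echelon form:
[ 8  -4      1  |   -35 ]
[ 0   2  -19/4  |  89/4 ]
[ 0   0  -11/4  |  33/4 ]
Back-substitution:
z = (33/4) / (-11/4) = -3
y = (89/4 - (-19/4)*(-3)) / 2 = 4
x = (-35 - (-4)*(4) - (1)*(-3)) / 8 = -2

(-2, 4, -3)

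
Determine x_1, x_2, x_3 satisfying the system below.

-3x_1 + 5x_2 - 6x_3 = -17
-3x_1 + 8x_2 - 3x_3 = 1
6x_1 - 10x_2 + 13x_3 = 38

Forward elimination on [A|b]:
R2 <- R2 - (1)*R1:  [  0   3   3  18 ]
R3 <- R3 - (-2)*R1:  [ 0  0  1  4 ]
Row echelon form:
[ -3  5  -6  |  -17 ]
[  0  3   3  |   18 ]
[  0  0   1  |    4 ]
Back-substitution:
x_3 = (4) / 1 = 4
x_2 = (18 - (3)*(4)) / 3 = 2
x_1 = (-17 - (5)*(2) - (-6)*(4)) / -3 = 1

(1, 2, 4)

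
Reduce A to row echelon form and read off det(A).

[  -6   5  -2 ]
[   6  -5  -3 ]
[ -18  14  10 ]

Forward elimination:
R2 <- R2 - (-1)*R1:  [  0   0  -5 ]
R3 <- R3 - (3)*R1:  [  0  -1  16 ]
R2 <-> R3   (pivot in column 2 was zero)
[ -6   5  -2 ]
[  0  -1  16 ]
[  0   0  -5 ]
Upper-triangular form:
[ -6   5  -2 ]
[  0  -1  16 ]
[  0   0  -5 ]
det(A) = (-1)^1 * (-6) * (-1) * (-5) = 30  (1 row swap -> sign -1)

det(A) = 30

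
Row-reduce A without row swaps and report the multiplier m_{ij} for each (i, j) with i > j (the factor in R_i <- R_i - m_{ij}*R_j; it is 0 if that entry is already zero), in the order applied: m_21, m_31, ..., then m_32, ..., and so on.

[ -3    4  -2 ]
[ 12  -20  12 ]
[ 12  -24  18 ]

multipliers: -4, -4, 2

Forward elimination:
R2 <- R2 - (-4)*R1:  [  0  -4   4 ]
R3 <- R3 - (-4)*R1:  [  0  -8  10 ]
R3 <- R3 - (2)*R2:  [ 0  0  2 ]
Multipliers (in order of application): m_{21} = -4, m_{31} = -4, m_{32} = 2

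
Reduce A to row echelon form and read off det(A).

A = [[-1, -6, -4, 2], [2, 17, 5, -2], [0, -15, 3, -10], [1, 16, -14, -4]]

det(A) = 60

Forward elimination:
R2 <- R2 - (-2)*R1:  [  0   5  -3   2 ]
R4 <- R4 - (-1)*R1:  [   0   10  -18   -2 ]
R3 <- R3 - (-3)*R2:  [  0   0  -6  -4 ]
R4 <- R4 - (2)*R2:  [   0    0  -12   -6 ]
R4 <- R4 - (2)*R3:  [ 0  0  0  2 ]
Upper-triangular form:
[ -1  -6  -4   2 ]
[  0   5  -3   2 ]
[  0   0  -6  -4 ]
[  0   0   0   2 ]
det(A) = (-1)^0 * (-1) * (5) * (-6) * (2) = 60  (0 row swaps -> sign +1)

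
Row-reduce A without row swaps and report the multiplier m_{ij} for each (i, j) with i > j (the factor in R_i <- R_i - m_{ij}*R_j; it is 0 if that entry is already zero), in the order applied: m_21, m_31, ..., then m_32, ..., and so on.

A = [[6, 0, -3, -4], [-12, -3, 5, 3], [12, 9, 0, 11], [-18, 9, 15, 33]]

multipliers: -2, 2, -3, -3, -3, 1

Forward elimination:
R2 <- R2 - (-2)*R1:  [  0  -3  -1  -5 ]
R3 <- R3 - (2)*R1:  [  0   9   6  19 ]
R4 <- R4 - (-3)*R1:  [  0   9   6  21 ]
R3 <- R3 - (-3)*R2:  [ 0  0  3  4 ]
R4 <- R4 - (-3)*R2:  [ 0  0  3  6 ]
R4 <- R4 - (1)*R3:  [ 0  0  0  2 ]
Multipliers (in order of application): m_{21} = -2, m_{31} = 2, m_{41} = -3, m_{32} = -3, m_{42} = -3, m_{43} = 1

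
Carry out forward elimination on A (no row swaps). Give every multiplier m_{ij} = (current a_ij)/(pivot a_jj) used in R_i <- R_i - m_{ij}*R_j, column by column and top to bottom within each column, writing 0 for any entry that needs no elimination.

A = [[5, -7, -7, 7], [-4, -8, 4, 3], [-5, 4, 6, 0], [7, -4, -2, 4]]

Forward elimination:
R2 <- R2 - (-4/5)*R1:  [     0  -68/5   -8/5   43/5 ]
R3 <- R3 - (-1)*R1:  [  0  -3  -1   7 ]
R4 <- R4 - (7/5)*R1:  [     0   29/5   39/5  -29/5 ]
R3 <- R3 - (15/68)*R2:  [      0       0  -11/17  347/68 ]
R4 <- R4 - (-29/68)*R2:  [       0        0   121/17  -145/68 ]
R4 <- R4 - (-11)*R3:  [  0   0   0  54 ]
Multipliers (in order of application): m_{21} = -4/5, m_{31} = -1, m_{41} = 7/5, m_{32} = 15/68, m_{42} = -29/68, m_{43} = -11

multipliers: -4/5, -1, 7/5, 15/68, -29/68, -11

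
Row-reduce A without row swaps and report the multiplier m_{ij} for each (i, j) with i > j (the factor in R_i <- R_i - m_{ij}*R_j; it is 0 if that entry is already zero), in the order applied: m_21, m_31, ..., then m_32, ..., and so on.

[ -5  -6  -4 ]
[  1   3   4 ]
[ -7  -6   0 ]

multipliers: -1/5, 7/5, 4/3

Forward elimination:
R2 <- R2 - (-1/5)*R1:  [    0   9/5  16/5 ]
R3 <- R3 - (7/5)*R1:  [    0  12/5  28/5 ]
R3 <- R3 - (4/3)*R2:  [   0    0  4/3 ]
Multipliers (in order of application): m_{21} = -1/5, m_{31} = 7/5, m_{32} = 4/3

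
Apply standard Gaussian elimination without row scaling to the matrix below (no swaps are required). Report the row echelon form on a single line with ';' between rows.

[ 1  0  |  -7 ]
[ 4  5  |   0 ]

Forward elimination:
R2 <- R2 - (4)*R1:  [  0   5  28 ]
Row echelon form:
[ 1  0  |  -7 ]
[ 0  5  |  28 ]

REF = [1 0 -7; 0 5 28]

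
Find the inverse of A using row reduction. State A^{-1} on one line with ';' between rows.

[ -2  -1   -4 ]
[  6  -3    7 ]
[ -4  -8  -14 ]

Gauss-Jordan on [A | I]:
R1 <- (1/-2)*R1:  [    1   1/2     2  |  -1/2     0     0 ]
R2 <- R2 - (6)*R1:  [  0  -6  -5  |   3   1   0 ]
R3 <- R3 - (-4)*R1:  [  0  -6  -6  |  -2   0   1 ]
R2 <- (1/-6)*R2:  [    0     1   5/6  |  -1/2  -1/6     0 ]
R1 <- R1 - (1/2)*R2:  [     1      0  19/12  |   -1/4   1/12      0 ]
R3 <- R3 - (-6)*R2:  [  0   0  -1  |  -5  -1   1 ]
R3 <- (1/-1)*R3:  [  0   0   1  |   5   1  -1 ]
R1 <- R1 - (19/12)*R3:  [     1      0      0  |  -49/6   -3/2  19/12 ]
R2 <- R2 - (5/6)*R3:  [     0      1      0  |  -14/3     -1    5/6 ]
Right block of [I | A^{-1}] is the inverse:
[ -49/6  -3/2  19/12 ]
[ -14/3    -1    5/6 ]
[     5     1     -1 ]

inverse = [-49/6 -3/2 19/12; -14/3 -1 5/6; 5 1 -1]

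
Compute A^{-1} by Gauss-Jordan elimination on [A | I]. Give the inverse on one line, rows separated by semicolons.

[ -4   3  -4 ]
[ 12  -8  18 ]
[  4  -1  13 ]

Gauss-Jordan on [A | I]:
R1 <- (1/-4)*R1:  [    1  -3/4     1  |  -1/4     0     0 ]
R2 <- R2 - (12)*R1:  [ 0  1  6  |  3  1  0 ]
R3 <- R3 - (4)*R1:  [ 0  2  9  |  1  0  1 ]
R1 <- R1 - (-3/4)*R2:  [    1     0  11/2  |     2   3/4     0 ]
R3 <- R3 - (2)*R2:  [  0   0  -3  |  -5  -2   1 ]
R3 <- (1/-3)*R3:  [    0     0     1  |   5/3   2/3  -1/3 ]
R1 <- R1 - (11/2)*R3:  [      1       0       0  |   -43/6  -35/12    11/6 ]
R2 <- R2 - (6)*R3:  [  0   1   0  |  -7  -3   2 ]
Right block of [I | A^{-1}] is the inverse:
[ -43/6  -35/12  11/6 ]
[    -7      -3     2 ]
[   5/3     2/3  -1/3 ]

inverse = [-43/6 -35/12 11/6; -7 -3 2; 5/3 2/3 -1/3]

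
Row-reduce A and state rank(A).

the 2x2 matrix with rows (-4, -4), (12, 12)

rank(A) = 1

Row reduction:
R2 <- R2 - (-3)*R1:  [ 0  0 ]
Row echelon form:
[ -4  -4 ]
[  0   0 ]
Nonzero rows / pivot columns: 1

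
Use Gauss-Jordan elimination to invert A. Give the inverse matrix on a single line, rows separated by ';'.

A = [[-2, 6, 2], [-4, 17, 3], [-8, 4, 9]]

Gauss-Jordan on [A | I]:
R1 <- (1/-2)*R1:  [    1    -3    -1  |  -1/2     0     0 ]
R2 <- R2 - (-4)*R1:  [  0   5  -1  |  -2   1   0 ]
R3 <- R3 - (-8)*R1:  [   0  -20    1  |   -4    0    1 ]
R2 <- (1/5)*R2:  [    0     1  -1/5  |  -2/5   1/5     0 ]
R1 <- R1 - (-3)*R2:  [      1       0    -8/5  |  -17/10     3/5       0 ]
R3 <- R3 - (-20)*R2:  [   0    0   -3  |  -12    4    1 ]
R3 <- (1/-3)*R3:  [    0     0     1  |     4  -4/3  -1/3 ]
R1 <- R1 - (-8/5)*R3:  [      1       0       0  |   47/10  -23/15   -8/15 ]
R2 <- R2 - (-1/5)*R3:  [     0      1      0  |    2/5  -1/15  -1/15 ]
Right block of [I | A^{-1}] is the inverse:
[ 47/10  -23/15  -8/15 ]
[   2/5   -1/15  -1/15 ]
[     4    -4/3   -1/3 ]

inverse = [47/10 -23/15 -8/15; 2/5 -1/15 -1/15; 4 -4/3 -1/3]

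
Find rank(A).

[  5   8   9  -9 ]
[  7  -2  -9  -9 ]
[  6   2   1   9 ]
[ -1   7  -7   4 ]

Row reduction:
R2 <- R2 - (7/5)*R1:  [      0   -66/5  -108/5    18/5 ]
R3 <- R3 - (6/5)*R1:  [     0  -38/5  -49/5   99/5 ]
R4 <- R4 - (-1/5)*R1:  [     0   43/5  -26/5   11/5 ]
R3 <- R3 - (19/33)*R2:  [      0       0   29/11  195/11 ]
R4 <- R4 - (-43/66)*R2:  [       0        0  -212/11    50/11 ]
R4 <- R4 - (-212/29)*R3:  [       0        0        0  3890/29 ]
Row echelon form:
[ 5      8       9       -9 ]
[ 0  -66/5  -108/5     18/5 ]
[ 0      0   29/11   195/11 ]
[ 0      0       0  3890/29 ]
Nonzero rows / pivot columns: 4

rank(A) = 4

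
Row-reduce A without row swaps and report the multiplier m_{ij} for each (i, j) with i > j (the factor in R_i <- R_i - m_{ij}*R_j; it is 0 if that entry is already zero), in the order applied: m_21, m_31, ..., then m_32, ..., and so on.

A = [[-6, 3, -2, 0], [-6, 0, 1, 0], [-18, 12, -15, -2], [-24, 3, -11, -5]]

Forward elimination:
R2 <- R2 - (1)*R1:  [  0  -3   3   0 ]
R3 <- R3 - (3)*R1:  [  0   3  -9  -2 ]
R4 <- R4 - (4)*R1:  [  0  -9  -3  -5 ]
R3 <- R3 - (-1)*R2:  [  0   0  -6  -2 ]
R4 <- R4 - (3)*R2:  [   0    0  -12   -5 ]
R4 <- R4 - (2)*R3:  [  0   0   0  -1 ]
Multipliers (in order of application): m_{21} = 1, m_{31} = 3, m_{41} = 4, m_{32} = -1, m_{42} = 3, m_{43} = 2

multipliers: 1, 3, 4, -1, 3, 2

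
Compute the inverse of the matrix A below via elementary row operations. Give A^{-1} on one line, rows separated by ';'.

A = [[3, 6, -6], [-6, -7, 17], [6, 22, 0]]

Gauss-Jordan on [A | I]:
R1 <- (1/3)*R1:  [   1    2   -2  |  1/3    0    0 ]
R2 <- R2 - (-6)*R1:  [ 0  5  5  |  2  1  0 ]
R3 <- R3 - (6)*R1:  [  0  10  12  |  -2   0   1 ]
R2 <- (1/5)*R2:  [   0    1    1  |  2/5  1/5    0 ]
R1 <- R1 - (2)*R2:  [     1      0     -4  |  -7/15   -2/5      0 ]
R3 <- R3 - (10)*R2:  [  0   0   2  |  -6  -2   1 ]
R3 <- (1/2)*R3:  [   0    0    1  |   -3   -1  1/2 ]
R1 <- R1 - (-4)*R3:  [       1        0        0  |  -187/15    -22/5        2 ]
R2 <- R2 - (1)*R3:  [    0     1     0  |  17/5   6/5  -1/2 ]
Right block of [I | A^{-1}] is the inverse:
[ -187/15  -22/5     2 ]
[    17/5    6/5  -1/2 ]
[      -3     -1   1/2 ]

inverse = [-187/15 -22/5 2; 17/5 6/5 -1/2; -3 -1 1/2]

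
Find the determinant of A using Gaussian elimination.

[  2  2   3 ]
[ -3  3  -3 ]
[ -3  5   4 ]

det(A) = 78

Forward elimination:
R2 <- R2 - (-3/2)*R1:  [   0    6  3/2 ]
R3 <- R3 - (-3/2)*R1:  [    0     8  17/2 ]
R3 <- R3 - (4/3)*R2:  [    0     0  13/2 ]
Upper-triangular form:
[ 2  2     3 ]
[ 0  6   3/2 ]
[ 0  0  13/2 ]
det(A) = (-1)^0 * (2) * (6) * (13/2) = 78  (0 row swaps -> sign +1)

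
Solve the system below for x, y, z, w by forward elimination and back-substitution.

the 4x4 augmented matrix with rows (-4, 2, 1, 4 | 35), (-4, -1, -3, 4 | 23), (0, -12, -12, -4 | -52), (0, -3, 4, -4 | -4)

(-4, 0, 3, 4)

Forward elimination on [A|b]:
R2 <- R2 - (1)*R1:  [   0   -3   -4    0  -12 ]
R3 <- R3 - (4)*R2:  [  0   0   4  -4  -4 ]
R4 <- R4 - (1)*R2:  [  0   0   8  -4   8 ]
R4 <- R4 - (2)*R3:  [  0   0   0   4  16 ]
Row echelon form:
[ -4   2   1   4  |   35 ]
[  0  -3  -4   0  |  -12 ]
[  0   0   4  -4  |   -4 ]
[  0   0   0   4  |   16 ]
Back-substitution:
w = (16) / 4 = 4
z = (-4 - (-4)*(4)) / 4 = 3
y = (-12 - (-4)*(3)) / -3 = 0
x = (35 - (2)*(0) - (1)*(3) - (4)*(4)) / -4 = -4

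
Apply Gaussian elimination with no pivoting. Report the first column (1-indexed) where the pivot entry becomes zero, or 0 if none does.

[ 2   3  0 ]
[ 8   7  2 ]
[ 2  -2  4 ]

Naive forward elimination:
R2 <- R2 - (4)*R1:  [  0  -5   2 ]
R3 <- R3 - (1)*R1:  [  0  -5   4 ]
R3 <- R3 - (1)*R2:  [ 0  0  2 ]
All pivots nonzero; naive elimination completes without hitting a zero pivot.

first zero-pivot column = 0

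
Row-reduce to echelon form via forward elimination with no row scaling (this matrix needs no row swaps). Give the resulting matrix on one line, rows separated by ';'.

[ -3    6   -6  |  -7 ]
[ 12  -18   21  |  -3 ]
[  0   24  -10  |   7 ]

REF = [-3 6 -6 -7; 0 6 -3 -31; 0 0 2 131]

Forward elimination:
R2 <- R2 - (-4)*R1:  [   0    6   -3  -31 ]
R3 <- R3 - (4)*R2:  [   0    0    2  131 ]
Row echelon form:
[ -3  6  -6  |   -7 ]
[  0  6  -3  |  -31 ]
[  0  0   2  |  131 ]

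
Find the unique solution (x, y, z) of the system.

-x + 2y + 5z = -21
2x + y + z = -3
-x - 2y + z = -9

(0, 2, -5)

Forward elimination on [A|b]:
R2 <- R2 - (-2)*R1:  [   0    5   11  -45 ]
R3 <- R3 - (1)*R1:  [  0  -4  -4  12 ]
R3 <- R3 - (-4/5)*R2:  [    0     0  24/5   -24 ]
Row echelon form:
[ -1  2     5  |  -21 ]
[  0  5    11  |  -45 ]
[  0  0  24/5  |  -24 ]
Back-substitution:
z = (-24) / (24/5) = -5
y = (-45 - (11)*(-5)) / 5 = 2
x = (-21 - (2)*(2) - (5)*(-5)) / -1 = 0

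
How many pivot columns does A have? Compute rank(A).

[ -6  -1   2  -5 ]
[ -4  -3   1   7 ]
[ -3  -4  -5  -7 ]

Row reduction:
R2 <- R2 - (2/3)*R1:  [    0  -7/3  -1/3  31/3 ]
R3 <- R3 - (1/2)*R1:  [    0  -7/2    -6  -9/2 ]
R3 <- R3 - (3/2)*R2:  [     0      0  -11/2    -20 ]
Row echelon form:
[ -6    -1      2    -5 ]
[  0  -7/3   -1/3  31/3 ]
[  0     0  -11/2   -20 ]
Nonzero rows / pivot columns: 3

rank(A) = 3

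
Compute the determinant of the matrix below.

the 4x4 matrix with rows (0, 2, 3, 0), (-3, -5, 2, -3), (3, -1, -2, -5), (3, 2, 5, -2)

det(A) = 282

Forward elimination:
R1 <-> R2   (pivot in column 1 was zero)
[ -3  -5   2  -3 ]
[  0   2   3   0 ]
[  3  -1  -2  -5 ]
[  3   2   5  -2 ]
R3 <- R3 - (-1)*R1:  [  0  -6   0  -8 ]
R4 <- R4 - (-1)*R1:  [  0  -3   7  -5 ]
R3 <- R3 - (-3)*R2:  [  0   0   9  -8 ]
R4 <- R4 - (-3/2)*R2:  [    0     0  23/2    -5 ]
R4 <- R4 - (23/18)*R3:  [    0     0     0  47/9 ]
Upper-triangular form:
[ -3  -5  2    -3 ]
[  0   2  3     0 ]
[  0   0  9    -8 ]
[  0   0  0  47/9 ]
det(A) = (-1)^1 * (-3) * (2) * (9) * (47/9) = 282  (1 row swap -> sign -1)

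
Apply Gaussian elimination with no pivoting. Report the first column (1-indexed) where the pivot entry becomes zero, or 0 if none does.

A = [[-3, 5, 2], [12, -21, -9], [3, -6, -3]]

first zero-pivot column = 3

Naive forward elimination:
R2 <- R2 - (-4)*R1:  [  0  -1  -1 ]
R3 <- R3 - (-1)*R1:  [  0  -1  -1 ]
R3 <- R3 - (1)*R2:  [ 0  0  0 ]
Matrix at this point:
[ -3   5   2 ]
[  0  -1  -1 ]
[  0   0   0 ]
Pivot entry (3,3) in the last row is zero and there are no rows below to swap with -> zero pivot in column 3 (A is singular).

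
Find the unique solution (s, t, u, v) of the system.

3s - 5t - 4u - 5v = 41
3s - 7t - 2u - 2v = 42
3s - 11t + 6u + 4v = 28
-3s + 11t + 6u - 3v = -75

(5, -3, -4, 1)

Forward elimination on [A|b]:
R2 <- R2 - (1)*R1:  [  0  -2   2   3   1 ]
R3 <- R3 - (1)*R1:  [   0   -6   10    9  -13 ]
R4 <- R4 - (-1)*R1:  [   0    6    2   -8  -34 ]
R3 <- R3 - (3)*R2:  [   0    0    4    0  -16 ]
R4 <- R4 - (-3)*R2:  [   0    0    8    1  -31 ]
R4 <- R4 - (2)*R3:  [ 0  0  0  1  1 ]
Row echelon form:
[ 3  -5  -4  -5  |   41 ]
[ 0  -2   2   3  |    1 ]
[ 0   0   4   0  |  -16 ]
[ 0   0   0   1  |    1 ]
Back-substitution:
v = (1) / 1 = 1
u = (-16) / 4 = -4
t = (1 - (2)*(-4) - (3)*(1)) / -2 = -3
s = (41 - (-5)*(-3) - (-4)*(-4) - (-5)*(1)) / 3 = 5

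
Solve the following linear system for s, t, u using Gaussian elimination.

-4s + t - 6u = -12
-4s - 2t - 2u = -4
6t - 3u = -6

Forward elimination on [A|b]:
R2 <- R2 - (1)*R1:  [  0  -3   4   8 ]
R3 <- R3 - (-2)*R2:  [  0   0   5  10 ]
Row echelon form:
[ -4   1  -6  |  -12 ]
[  0  -3   4  |    8 ]
[  0   0   5  |   10 ]
Back-substitution:
u = (10) / 5 = 2
t = (8 - (4)*(2)) / -3 = 0
s = (-12 - (1)*(0) - (-6)*(2)) / -4 = 0

(0, 0, 2)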